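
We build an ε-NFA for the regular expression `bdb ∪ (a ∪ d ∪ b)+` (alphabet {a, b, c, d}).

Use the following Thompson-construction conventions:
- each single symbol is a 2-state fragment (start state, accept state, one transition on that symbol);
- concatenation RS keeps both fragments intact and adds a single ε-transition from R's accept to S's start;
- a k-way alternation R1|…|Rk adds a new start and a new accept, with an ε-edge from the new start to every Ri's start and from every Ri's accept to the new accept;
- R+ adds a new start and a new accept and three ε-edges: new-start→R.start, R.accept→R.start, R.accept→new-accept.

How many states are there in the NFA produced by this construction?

18

By structural recursion:
Each of the 6 symbol leaves contributes a 2-state fragment.
  bdb — 6 states
  a ∪ d ∪ b — 8 states
  (a ∪ d ∪ b)+ — 10 states
  bdb ∪ (a ∪ d ∪ b)+ — 18 states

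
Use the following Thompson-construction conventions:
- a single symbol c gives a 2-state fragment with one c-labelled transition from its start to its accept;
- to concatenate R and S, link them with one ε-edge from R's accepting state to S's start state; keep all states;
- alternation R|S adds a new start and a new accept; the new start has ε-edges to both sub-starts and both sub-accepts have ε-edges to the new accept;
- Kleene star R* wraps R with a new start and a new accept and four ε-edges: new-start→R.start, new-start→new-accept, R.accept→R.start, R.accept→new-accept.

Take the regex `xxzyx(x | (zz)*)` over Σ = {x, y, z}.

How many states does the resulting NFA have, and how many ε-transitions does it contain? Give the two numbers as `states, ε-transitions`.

20, 14

Bottom-up over the parse tree:
Each of the 8 symbol leaves contributes 2 states and 0 ε-transitions.
  zz : 4 states, 1 ε-transition
  (zz)* : 6 states, 5 ε-transitions
  x | (zz)* : 10 states, 9 ε-transitions
  xxzyx(x | (zz)*) : 20 states, 14 ε-transitions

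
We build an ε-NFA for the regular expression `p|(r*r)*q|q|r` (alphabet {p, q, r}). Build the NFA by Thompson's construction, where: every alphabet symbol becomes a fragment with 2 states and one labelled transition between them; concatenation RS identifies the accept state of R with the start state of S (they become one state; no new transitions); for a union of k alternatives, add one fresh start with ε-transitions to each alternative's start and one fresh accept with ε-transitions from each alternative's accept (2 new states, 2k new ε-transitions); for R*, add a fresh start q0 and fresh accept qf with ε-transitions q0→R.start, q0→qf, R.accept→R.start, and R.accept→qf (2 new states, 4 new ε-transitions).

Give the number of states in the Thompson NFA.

16

Recursing over subexpressions:
Each of the 6 symbol leaves contributes a 2-state fragment.
  r* = 4 states
  r*r = 5 states
  (r*r)* = 7 states
  (r*r)*q = 8 states
  p|(r*r)*q|q|r = 16 states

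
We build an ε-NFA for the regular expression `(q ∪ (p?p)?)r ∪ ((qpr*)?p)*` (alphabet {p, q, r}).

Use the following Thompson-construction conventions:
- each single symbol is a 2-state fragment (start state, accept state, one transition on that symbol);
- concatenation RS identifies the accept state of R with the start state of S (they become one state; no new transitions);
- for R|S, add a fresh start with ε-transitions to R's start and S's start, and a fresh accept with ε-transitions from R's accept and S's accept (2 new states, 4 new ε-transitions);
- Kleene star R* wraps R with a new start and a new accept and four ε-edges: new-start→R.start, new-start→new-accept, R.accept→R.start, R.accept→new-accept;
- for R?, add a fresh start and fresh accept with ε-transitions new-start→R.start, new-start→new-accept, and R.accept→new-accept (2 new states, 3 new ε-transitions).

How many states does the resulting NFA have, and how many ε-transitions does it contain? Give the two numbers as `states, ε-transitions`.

25, 25

Recursing over subexpressions:
Each of the 8 symbol leaves contributes 2 states and 0 ε-transitions.
  p? → 4 states, 3 ε-transitions
  p?p → 5 states, 3 ε-transitions
  (p?p)? → 7 states, 6 ε-transitions
  q ∪ (p?p)? → 11 states, 10 ε-transitions
  (q ∪ (p?p)?)r → 12 states, 10 ε-transitions
  r* → 4 states, 4 ε-transitions
  qpr* → 6 states, 4 ε-transitions
  (qpr*)? → 8 states, 7 ε-transitions
  (qpr*)?p → 9 states, 7 ε-transitions
  ((qpr*)?p)* → 11 states, 11 ε-transitions
  (q ∪ (p?p)?)r ∪ ((qpr*)?p)* → 25 states, 25 ε-transitions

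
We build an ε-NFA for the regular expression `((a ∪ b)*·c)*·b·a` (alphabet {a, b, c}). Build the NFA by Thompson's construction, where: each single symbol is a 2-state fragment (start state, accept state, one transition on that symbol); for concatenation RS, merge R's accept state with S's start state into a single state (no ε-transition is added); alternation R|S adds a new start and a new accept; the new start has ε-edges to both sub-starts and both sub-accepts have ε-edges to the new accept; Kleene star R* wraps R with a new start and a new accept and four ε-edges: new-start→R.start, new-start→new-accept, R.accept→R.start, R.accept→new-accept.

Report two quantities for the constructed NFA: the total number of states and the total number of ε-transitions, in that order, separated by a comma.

13, 12

Recursing over subexpressions:
Each of the 5 symbol leaves contributes 2 states and 0 ε-transitions.
  a ∪ b — 6 states, 4 ε-transitions
  (a ∪ b)* — 8 states, 8 ε-transitions
  (a ∪ b)*·c — 9 states, 8 ε-transitions
  ((a ∪ b)*·c)* — 11 states, 12 ε-transitions
  ((a ∪ b)*·c)*·b·a — 13 states, 12 ε-transitions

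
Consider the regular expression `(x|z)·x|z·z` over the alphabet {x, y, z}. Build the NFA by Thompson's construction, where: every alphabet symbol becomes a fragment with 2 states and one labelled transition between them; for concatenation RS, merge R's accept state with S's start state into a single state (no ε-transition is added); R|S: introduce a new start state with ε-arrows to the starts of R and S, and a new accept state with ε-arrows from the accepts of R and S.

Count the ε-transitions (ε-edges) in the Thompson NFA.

8

Building bottom-up:
Each of the 5 symbol leaves contributes 0 ε-transitions.
  x|z → 4 ε-transitions
  (x|z)·x → 4 ε-transitions
  z·z → 0 ε-transitions
  (x|z)·x|z·z → 8 ε-transitions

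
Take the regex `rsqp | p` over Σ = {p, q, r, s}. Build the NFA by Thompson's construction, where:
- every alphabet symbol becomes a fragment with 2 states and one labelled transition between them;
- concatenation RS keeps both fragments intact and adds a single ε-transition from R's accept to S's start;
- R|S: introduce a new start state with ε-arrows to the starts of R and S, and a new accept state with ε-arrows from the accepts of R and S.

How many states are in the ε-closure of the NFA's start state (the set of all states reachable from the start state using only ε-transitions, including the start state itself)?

3

Work bottom-up. For each fragment F, track |ε-closure(F.start)| and whether F's accept lies in that closure (i.e. whether F accepts ε). A single-symbol fragment has closure size 1 and does not accept ε.
  rsqp : same as the first factor's closure: |ε-closure| = 1
  rsqp | p : |ε-closure| = 1 + 1 + 1 = 3 (the new accept is not ε-reachable since no branch accepts ε)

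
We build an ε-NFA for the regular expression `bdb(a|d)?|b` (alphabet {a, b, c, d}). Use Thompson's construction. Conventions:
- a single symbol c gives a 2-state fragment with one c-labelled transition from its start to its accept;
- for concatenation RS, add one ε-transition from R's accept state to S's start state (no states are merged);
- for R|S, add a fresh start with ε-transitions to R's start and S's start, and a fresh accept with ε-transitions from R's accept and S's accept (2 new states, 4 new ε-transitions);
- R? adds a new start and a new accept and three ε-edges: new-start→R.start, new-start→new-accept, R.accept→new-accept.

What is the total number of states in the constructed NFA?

18

Per subexpression:
Each of the 6 symbol leaves contributes a 2-state fragment.
  a|d = 6 states
  (a|d)? = 8 states
  bdb(a|d)? = 14 states
  bdb(a|d)?|b = 18 states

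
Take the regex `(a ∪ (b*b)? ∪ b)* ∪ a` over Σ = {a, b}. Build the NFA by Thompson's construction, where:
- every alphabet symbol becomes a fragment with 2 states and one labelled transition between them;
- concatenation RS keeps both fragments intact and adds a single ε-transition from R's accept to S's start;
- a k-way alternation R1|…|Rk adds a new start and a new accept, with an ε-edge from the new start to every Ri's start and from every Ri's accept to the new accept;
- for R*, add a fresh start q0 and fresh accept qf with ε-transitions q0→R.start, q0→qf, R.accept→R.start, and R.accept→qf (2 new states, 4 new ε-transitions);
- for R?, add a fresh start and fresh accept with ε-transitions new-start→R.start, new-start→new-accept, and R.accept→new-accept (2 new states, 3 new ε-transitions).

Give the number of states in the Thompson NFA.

20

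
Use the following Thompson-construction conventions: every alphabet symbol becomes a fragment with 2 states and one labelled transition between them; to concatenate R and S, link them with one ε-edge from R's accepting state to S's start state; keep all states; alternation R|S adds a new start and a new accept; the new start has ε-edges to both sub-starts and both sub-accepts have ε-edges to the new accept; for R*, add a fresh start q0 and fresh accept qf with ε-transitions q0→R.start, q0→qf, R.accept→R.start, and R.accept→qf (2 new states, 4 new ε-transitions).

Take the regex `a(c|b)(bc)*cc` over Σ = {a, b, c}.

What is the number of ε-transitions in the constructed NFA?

13

Bottom-up over the parse tree:
Each of the 7 symbol leaves contributes 0 ε-transitions.
  c|b = 4 ε-transitions
  bc = 1 ε-transition
  (bc)* = 5 ε-transitions
  a(c|b)(bc)*cc = 13 ε-transitions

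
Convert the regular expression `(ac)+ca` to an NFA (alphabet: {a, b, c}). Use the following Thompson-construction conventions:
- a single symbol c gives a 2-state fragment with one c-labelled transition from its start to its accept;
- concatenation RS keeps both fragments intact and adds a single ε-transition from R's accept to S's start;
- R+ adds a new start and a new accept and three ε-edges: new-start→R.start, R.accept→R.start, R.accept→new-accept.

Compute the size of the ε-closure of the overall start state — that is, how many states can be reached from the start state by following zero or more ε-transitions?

Let C(F) = |ε-closure(F.start)| within fragment F, and note whether F accepts ε. Symbol fragments have C = 1 and do not accept ε. Then:
  ac — same as the first factor's closure: |closure| = 1
  (ac)+ — new start ε-reaches only the body's start; the new accept needs a symbol first: |closure| = 1 + 1 = 2
  (ac)+ca — same as the first factor's closure: |closure| = 2

2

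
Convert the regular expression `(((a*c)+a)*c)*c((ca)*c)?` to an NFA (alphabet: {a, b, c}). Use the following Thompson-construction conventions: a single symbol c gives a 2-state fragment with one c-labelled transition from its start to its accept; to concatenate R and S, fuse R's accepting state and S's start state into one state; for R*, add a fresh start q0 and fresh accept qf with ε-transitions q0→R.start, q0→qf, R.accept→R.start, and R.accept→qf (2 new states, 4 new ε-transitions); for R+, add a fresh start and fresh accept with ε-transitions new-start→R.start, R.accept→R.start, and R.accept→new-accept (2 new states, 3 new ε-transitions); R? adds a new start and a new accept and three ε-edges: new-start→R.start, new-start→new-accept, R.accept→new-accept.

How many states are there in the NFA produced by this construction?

Per subexpression:
Each of the 8 symbol leaves contributes a 2-state fragment.
  a* → 4 states
  a*c → 5 states
  (a*c)+ → 7 states
  (a*c)+a → 8 states
  ((a*c)+a)* → 10 states
  ((a*c)+a)*c → 11 states
  (((a*c)+a)*c)* → 13 states
  ca → 3 states
  (ca)* → 5 states
  (ca)*c → 6 states
  ((ca)*c)? → 8 states
  (((a*c)+a)*c)*c((ca)*c)? → 21 states

21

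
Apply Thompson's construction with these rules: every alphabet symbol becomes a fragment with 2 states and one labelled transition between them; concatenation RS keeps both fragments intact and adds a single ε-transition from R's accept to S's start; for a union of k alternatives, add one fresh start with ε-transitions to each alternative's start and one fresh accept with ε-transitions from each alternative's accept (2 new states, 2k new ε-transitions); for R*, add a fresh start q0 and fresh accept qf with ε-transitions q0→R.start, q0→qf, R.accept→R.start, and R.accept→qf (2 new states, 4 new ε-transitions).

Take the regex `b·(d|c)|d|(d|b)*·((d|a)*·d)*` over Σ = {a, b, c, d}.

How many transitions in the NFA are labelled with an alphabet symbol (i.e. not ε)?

Building bottom-up:
Each of the 9 symbol leaves contributes exactly 1 symbol transition.
  d|c — 2 symbol transitions
  b·(d|c) — 3 symbol transitions
  d|b — 2 symbol transitions
  (d|b)* — 2 symbol transitions
  d|a — 2 symbol transitions
  (d|a)* — 2 symbol transitions
  (d|a)*·d — 3 symbol transitions
  ((d|a)*·d)* — 3 symbol transitions
  (d|b)*·((d|a)*·d)* — 5 symbol transitions
  b·(d|c)|d|(d|b)*·((d|a)*·d)* — 9 symbol transitions

9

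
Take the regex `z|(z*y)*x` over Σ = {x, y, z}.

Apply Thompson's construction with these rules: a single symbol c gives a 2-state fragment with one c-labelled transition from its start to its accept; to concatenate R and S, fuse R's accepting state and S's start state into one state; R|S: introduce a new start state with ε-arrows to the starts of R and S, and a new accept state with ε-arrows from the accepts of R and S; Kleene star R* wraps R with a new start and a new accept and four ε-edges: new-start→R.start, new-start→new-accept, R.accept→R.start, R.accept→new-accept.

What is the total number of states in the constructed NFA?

12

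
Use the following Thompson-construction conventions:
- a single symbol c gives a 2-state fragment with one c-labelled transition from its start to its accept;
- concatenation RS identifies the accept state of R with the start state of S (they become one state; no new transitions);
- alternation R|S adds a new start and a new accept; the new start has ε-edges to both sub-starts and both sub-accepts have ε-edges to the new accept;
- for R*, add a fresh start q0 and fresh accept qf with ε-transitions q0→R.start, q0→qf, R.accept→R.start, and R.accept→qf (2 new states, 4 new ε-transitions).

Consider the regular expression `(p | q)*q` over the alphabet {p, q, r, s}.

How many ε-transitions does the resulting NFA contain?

8

Bottom-up over the parse tree:
Each of the 3 symbol leaves contributes 0 ε-transitions.
  p | q : 4 ε-transitions
  (p | q)* : 8 ε-transitions
  (p | q)*q : 8 ε-transitions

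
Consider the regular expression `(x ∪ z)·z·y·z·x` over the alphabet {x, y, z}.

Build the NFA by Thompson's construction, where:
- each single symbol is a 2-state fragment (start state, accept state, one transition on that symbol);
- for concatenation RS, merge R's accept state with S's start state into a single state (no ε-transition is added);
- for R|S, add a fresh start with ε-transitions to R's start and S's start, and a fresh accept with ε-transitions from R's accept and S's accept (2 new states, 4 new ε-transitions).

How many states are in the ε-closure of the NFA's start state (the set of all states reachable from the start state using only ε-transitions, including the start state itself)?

3

Let C(F) = |ε-closure(F.start)| within fragment F, and note whether F accepts ε. Symbol fragments have C = 1 and do not accept ε. Then:
  x ∪ z : new start ε-reaches every alternative's start; none of them accept ε, so the new accept is not reached: C = 1 + 1 + 1 = 3
  (x ∪ z)·z·y·z·x : same as the first factor's closure: C = 3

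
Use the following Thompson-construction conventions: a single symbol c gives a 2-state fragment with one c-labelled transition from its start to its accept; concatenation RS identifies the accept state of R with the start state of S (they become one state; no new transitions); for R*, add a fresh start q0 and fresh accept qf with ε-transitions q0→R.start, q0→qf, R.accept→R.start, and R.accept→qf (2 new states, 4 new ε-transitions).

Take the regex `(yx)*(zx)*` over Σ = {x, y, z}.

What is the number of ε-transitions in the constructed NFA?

8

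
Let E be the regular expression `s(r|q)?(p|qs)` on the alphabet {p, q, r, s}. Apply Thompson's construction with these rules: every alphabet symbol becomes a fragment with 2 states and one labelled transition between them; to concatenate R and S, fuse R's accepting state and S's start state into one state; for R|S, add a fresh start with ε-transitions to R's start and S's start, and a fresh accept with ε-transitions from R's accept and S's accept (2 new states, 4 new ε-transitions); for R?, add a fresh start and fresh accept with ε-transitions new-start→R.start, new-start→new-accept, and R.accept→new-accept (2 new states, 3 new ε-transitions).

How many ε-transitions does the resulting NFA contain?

11

Per subexpression:
Each of the 6 symbol leaves contributes 0 ε-transitions.
  r|q — 4 ε-transitions
  (r|q)? — 7 ε-transitions
  qs — 0 ε-transitions
  p|qs — 4 ε-transitions
  s(r|q)?(p|qs) — 11 ε-transitions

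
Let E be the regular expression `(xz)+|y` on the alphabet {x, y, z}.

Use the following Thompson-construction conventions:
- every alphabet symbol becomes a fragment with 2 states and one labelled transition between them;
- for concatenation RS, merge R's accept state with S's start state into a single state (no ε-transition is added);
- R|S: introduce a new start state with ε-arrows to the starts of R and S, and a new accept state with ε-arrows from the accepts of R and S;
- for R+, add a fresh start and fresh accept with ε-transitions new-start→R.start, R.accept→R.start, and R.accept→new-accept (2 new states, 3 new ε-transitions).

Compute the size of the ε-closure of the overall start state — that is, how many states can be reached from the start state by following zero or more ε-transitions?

Let C(F) = |ε-closure(F.start)| within fragment F, and note whether F accepts ε. Symbol fragments have C = 1 and do not accept ε. Then:
  xz → same as the first factor's closure: |ε-closure| = 1
  (xz)+ → new start ε-reaches only the body's start; the new accept needs a symbol first: |ε-closure| = 1 + 1 = 2
  (xz)+|y → new start ε-reaches every alternative's start; none of them accept ε, so the new accept is not reached: |ε-closure| = 1 + 2 + 1 = 4

4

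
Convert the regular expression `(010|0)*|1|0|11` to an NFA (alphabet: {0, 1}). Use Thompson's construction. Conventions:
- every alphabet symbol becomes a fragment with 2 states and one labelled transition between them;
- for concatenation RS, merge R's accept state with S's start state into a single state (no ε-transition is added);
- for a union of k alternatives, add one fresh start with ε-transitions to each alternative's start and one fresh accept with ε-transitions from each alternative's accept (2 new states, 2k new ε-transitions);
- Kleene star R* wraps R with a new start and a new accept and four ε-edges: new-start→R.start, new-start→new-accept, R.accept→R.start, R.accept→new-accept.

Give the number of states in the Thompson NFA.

19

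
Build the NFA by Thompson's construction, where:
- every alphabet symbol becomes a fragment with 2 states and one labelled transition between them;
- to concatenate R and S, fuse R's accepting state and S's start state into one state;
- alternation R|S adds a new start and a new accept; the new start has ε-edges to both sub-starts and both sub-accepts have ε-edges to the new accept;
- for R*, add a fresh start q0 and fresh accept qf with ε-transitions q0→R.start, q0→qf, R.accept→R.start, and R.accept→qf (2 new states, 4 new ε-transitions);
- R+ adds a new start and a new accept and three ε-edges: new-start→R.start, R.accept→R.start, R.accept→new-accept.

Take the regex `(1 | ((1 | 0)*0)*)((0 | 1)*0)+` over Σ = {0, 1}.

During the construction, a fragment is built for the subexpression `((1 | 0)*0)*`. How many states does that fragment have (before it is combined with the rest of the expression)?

Fragment for `((1 | 0)*0)*`:
Each of the 3 symbol leaves contributes a 2-state fragment.
  1 | 0 → 6 states
  (1 | 0)* → 8 states
  (1 | 0)*0 → 9 states
  ((1 | 0)*0)* → 11 states

11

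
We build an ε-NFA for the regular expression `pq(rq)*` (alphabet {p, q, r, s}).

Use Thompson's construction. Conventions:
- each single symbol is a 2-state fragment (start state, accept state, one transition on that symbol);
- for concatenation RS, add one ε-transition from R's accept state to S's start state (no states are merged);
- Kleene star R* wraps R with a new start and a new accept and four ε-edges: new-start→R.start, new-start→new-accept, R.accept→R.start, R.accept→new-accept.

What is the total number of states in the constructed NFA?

Per subexpression:
Each of the 4 symbol leaves contributes a 2-state fragment.
  rq = 4 states
  (rq)* = 6 states
  pq(rq)* = 10 states

10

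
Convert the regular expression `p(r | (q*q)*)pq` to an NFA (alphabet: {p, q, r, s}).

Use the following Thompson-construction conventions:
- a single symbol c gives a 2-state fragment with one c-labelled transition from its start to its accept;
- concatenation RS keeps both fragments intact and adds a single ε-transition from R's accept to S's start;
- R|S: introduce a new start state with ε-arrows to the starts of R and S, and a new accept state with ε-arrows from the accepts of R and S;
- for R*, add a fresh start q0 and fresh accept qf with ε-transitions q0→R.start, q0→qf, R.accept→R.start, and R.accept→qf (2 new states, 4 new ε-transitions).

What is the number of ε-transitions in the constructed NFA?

16

Per subexpression:
Each of the 6 symbol leaves contributes 0 ε-transitions.
  q* → 4 ε-transitions
  q*q → 5 ε-transitions
  (q*q)* → 9 ε-transitions
  r | (q*q)* → 13 ε-transitions
  p(r | (q*q)*)pq → 16 ε-transitions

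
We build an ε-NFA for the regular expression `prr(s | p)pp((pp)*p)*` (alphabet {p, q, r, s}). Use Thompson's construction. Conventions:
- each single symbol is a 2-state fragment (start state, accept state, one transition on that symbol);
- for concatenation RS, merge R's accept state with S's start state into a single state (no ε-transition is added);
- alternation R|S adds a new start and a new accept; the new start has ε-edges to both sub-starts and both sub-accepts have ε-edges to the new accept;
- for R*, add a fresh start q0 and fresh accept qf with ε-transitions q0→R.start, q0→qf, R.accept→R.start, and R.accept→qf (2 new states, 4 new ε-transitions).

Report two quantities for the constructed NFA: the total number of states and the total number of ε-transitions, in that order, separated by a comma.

18, 12

Bottom-up over the parse tree:
Each of the 10 symbol leaves contributes 2 states and 0 ε-transitions.
  s | p → 6 states, 4 ε-transitions
  pp → 3 states, 0 ε-transitions
  (pp)* → 5 states, 4 ε-transitions
  (pp)*p → 6 states, 4 ε-transitions
  ((pp)*p)* → 8 states, 8 ε-transitions
  prr(s | p)pp((pp)*p)* → 18 states, 12 ε-transitions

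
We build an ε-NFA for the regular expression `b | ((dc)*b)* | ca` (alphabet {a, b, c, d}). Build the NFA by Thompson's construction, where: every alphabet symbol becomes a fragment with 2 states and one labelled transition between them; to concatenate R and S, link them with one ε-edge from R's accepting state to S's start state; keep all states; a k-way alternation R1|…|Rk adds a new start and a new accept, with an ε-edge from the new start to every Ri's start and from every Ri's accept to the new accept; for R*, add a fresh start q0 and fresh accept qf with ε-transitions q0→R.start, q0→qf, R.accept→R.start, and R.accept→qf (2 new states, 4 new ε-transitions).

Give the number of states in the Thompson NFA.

18

Recursing over subexpressions:
Each of the 6 symbol leaves contributes a 2-state fragment.
  dc — 4 states
  (dc)* — 6 states
  (dc)*b — 8 states
  ((dc)*b)* — 10 states
  ca — 4 states
  b | ((dc)*b)* | ca — 18 states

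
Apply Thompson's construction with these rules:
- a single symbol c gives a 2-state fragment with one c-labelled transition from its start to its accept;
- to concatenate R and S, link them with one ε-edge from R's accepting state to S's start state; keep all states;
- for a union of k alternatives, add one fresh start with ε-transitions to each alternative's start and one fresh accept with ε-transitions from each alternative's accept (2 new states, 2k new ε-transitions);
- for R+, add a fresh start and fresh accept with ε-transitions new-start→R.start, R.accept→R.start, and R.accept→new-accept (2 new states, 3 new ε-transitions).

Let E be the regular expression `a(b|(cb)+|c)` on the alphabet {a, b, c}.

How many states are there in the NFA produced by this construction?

Recursing over subexpressions:
Each of the 5 symbol leaves contributes a 2-state fragment.
  cb : 4 states
  (cb)+ : 6 states
  b|(cb)+|c : 12 states
  a(b|(cb)+|c) : 14 states

14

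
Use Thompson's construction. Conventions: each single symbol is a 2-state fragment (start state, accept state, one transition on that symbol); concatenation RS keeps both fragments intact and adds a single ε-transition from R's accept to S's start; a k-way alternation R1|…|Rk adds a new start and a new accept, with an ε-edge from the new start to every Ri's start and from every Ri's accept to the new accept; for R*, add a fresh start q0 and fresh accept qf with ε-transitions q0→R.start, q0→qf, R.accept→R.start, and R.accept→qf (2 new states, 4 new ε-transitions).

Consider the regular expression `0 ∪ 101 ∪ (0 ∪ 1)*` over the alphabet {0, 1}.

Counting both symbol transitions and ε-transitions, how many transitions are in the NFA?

Bottom-up over the parse tree:
Each of the 6 symbol leaves contributes 1 transition (1 symbol, 0 ε).
  101 : 5 transitions (3 symbol, 2 ε)
  0 ∪ 1 : 6 transitions (2 symbol, 4 ε)
  (0 ∪ 1)* : 10 transitions (2 symbol, 8 ε)
  0 ∪ 101 ∪ (0 ∪ 1)* : 22 transitions (6 symbol, 16 ε)

22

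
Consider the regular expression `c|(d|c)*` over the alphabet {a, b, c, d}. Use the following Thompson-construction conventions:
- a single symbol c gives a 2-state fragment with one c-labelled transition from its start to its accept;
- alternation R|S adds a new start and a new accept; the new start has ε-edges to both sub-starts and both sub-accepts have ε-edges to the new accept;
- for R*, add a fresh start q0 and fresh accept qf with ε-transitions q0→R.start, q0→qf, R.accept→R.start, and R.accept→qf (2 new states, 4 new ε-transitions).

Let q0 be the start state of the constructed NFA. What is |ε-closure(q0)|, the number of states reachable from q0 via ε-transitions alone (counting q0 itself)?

8

Work bottom-up. For each fragment F, track |ε-closure(F.start)| and whether F's accept lies in that closure (i.e. whether F accepts ε). A single-symbol fragment has closure size 1 and does not accept ε.
  d|c — new start ε-reaches every alternative's start; none of them accept ε, so the new accept is not reached: |ε-closure| = 1 + 1 + 1 = 3
  (d|c)* — new start has ε-edges to the inner start and to the new accept, so |ε-closure| = 2 + 3 = 5
  c|(d|c)* — new start ε-reaches every alternative's start; at least one alternative accepts ε, so the union's new accept is reached too: |ε-closure| = 1 + 1 + 5 + 1 = 8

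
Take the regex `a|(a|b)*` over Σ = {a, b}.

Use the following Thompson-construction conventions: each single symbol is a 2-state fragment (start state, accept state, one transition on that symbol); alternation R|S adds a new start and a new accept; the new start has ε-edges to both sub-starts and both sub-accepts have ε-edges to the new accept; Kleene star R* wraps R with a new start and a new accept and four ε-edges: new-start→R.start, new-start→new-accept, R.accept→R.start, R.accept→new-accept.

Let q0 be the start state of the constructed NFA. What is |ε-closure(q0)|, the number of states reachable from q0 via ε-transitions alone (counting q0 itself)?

Work bottom-up. For each fragment F, track |ε-closure(F.start)| and whether F's accept lies in that closure (i.e. whether F accepts ε). A single-symbol fragment has closure size 1 and does not accept ε.
  a|b → |closure| = 1 + 1 + 1 = 3 (the new accept is not ε-reachable since no branch accepts ε)
  (a|b)* → new start has ε-edges to the inner start and to the new accept, so |closure| = 2 + 3 = 5
  a|(a|b)* → new start ε-reaches every alternative's start; at least one alternative accepts ε, so the union's new accept is reached too: |closure| = 1 + 1 + 5 + 1 = 8

8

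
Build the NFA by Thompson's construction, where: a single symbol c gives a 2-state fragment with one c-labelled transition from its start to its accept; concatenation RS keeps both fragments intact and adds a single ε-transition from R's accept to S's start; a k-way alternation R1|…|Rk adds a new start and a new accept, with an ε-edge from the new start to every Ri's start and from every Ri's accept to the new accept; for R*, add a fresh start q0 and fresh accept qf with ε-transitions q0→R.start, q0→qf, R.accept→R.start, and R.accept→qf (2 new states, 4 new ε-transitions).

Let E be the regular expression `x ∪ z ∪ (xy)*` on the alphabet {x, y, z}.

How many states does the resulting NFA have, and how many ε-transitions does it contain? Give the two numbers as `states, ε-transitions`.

Building bottom-up:
Each of the 4 symbol leaves contributes 2 states and 0 ε-transitions.
  xy = 4 states, 1 ε-transition
  (xy)* = 6 states, 5 ε-transitions
  x ∪ z ∪ (xy)* = 12 states, 11 ε-transitions

12, 11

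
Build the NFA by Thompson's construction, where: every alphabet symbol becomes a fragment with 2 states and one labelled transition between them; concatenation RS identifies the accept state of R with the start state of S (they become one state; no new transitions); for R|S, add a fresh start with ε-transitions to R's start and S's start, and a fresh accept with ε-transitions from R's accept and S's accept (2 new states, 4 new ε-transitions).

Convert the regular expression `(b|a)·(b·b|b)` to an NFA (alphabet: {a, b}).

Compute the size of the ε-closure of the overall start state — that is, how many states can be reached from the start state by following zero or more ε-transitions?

3

Compute the ε-closure size of each fragment's start state recursively; a symbol fragment's start has no outgoing ε-edge, so its closure is just itself (size 1).
  b|a : |ε-closure| = 1 + 1 + 1 = 3 (the new accept is not ε-reachable since no branch accepts ε)
  b·b : |ε-closure| equals the left operand's closure size = 1 (its accept is not ε-reachable, so the closure stops there)
  b·b|b : |ε-closure| = 1 + 1 + 1 = 3 (the new accept is not ε-reachable since no branch accepts ε)
  (b|a)·(b·b|b) : same as the first factor's closure: |ε-closure| = 3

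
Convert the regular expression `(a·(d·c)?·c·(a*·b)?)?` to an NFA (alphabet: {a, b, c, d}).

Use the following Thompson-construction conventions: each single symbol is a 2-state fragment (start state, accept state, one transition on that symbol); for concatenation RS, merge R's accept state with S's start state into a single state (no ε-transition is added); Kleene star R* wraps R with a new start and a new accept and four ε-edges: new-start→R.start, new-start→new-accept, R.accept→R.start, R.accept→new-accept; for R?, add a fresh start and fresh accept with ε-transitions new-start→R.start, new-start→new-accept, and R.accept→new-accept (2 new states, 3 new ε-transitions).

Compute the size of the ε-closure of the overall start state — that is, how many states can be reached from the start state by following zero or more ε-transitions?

Work bottom-up. For each fragment F, track |ε-closure(F.start)| and whether F's accept lies in that closure (i.e. whether F accepts ε). A single-symbol fragment has closure size 1 and does not accept ε.
  d·c → |ε-closure| equals the left operand's closure size = 1 (its accept is not ε-reachable, so the closure stops there)
  (d·c)? → |ε-closure| = 1 (new start) + 1 (body) + 1 (new accept, via ε) = 3
  a* → |ε-closure| = 1 (new start) + 1 (body) + 1 (new accept) = 3
  a*·b → |ε-closure| = 3 + (1−1) = 3 (closure spills across the concat boundary because the left factor accepts ε)
  (a*·b)? → |ε-closure| = 1 (new start) + 3 (body) + 1 (new accept, via ε) = 5
  a·(d·c)?·c·(a*·b)? → |ε-closure| equals the left operand's closure size = 1 (its accept is not ε-reachable, so the closure stops there)
  (a·(d·c)?·c·(a*·b)?)? → |ε-closure| = 1 (new start) + 1 (body) + 1 (new accept, via ε) = 3

3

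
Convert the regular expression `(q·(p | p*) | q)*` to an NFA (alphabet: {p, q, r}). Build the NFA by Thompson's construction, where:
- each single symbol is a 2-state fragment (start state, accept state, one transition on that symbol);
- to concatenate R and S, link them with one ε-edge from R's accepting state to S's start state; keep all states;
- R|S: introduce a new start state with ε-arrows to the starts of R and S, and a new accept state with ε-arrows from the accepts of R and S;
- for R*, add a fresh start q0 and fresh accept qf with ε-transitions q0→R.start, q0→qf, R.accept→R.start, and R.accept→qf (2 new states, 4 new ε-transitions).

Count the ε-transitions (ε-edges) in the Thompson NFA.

17

Bottom-up over the parse tree:
Each of the 4 symbol leaves contributes 0 ε-transitions.
  p* : 4 ε-transitions
  p | p* : 8 ε-transitions
  q·(p | p*) : 9 ε-transitions
  q·(p | p*) | q : 13 ε-transitions
  (q·(p | p*) | q)* : 17 ε-transitions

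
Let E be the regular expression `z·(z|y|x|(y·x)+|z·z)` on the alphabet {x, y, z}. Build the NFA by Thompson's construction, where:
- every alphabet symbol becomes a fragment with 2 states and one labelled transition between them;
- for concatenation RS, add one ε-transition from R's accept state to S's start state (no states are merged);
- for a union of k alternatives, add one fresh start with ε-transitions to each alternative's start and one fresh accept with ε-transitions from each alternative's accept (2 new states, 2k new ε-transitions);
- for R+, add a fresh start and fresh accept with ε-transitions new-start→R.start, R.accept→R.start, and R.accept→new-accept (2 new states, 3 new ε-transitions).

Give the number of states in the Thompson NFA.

20

Per subexpression:
Each of the 8 symbol leaves contributes a 2-state fragment.
  y·x → 4 states
  (y·x)+ → 6 states
  z·z → 4 states
  z|y|x|(y·x)+|z·z → 18 states
  z·(z|y|x|(y·x)+|z·z) → 20 states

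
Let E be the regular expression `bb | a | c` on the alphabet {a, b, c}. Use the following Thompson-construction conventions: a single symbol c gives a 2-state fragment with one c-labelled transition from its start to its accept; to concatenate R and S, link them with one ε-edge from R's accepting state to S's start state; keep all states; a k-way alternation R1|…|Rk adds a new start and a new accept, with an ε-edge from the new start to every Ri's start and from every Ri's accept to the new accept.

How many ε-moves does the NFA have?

Building bottom-up:
Each of the 4 symbol leaves contributes 0 ε-transitions.
  bb → 1 ε-transition
  bb | a | c → 7 ε-transitions

7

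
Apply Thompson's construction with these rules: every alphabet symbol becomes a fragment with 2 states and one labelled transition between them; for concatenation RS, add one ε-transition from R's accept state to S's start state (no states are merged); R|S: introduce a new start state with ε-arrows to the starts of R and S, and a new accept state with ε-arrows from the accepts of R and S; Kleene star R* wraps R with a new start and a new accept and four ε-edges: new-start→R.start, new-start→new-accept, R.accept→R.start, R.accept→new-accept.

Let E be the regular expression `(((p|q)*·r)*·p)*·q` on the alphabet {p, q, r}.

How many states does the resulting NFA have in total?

18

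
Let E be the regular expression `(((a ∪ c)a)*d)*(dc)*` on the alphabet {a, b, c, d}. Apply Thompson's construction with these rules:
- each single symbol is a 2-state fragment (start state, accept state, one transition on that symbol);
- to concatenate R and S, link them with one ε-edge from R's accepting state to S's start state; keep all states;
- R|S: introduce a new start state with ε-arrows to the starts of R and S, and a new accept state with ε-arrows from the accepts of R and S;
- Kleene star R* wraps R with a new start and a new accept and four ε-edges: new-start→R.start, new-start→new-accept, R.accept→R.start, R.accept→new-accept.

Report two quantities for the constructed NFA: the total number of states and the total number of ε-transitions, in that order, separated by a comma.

20, 20

Bottom-up over the parse tree:
Each of the 6 symbol leaves contributes 2 states and 0 ε-transitions.
  a ∪ c → 6 states, 4 ε-transitions
  (a ∪ c)a → 8 states, 5 ε-transitions
  ((a ∪ c)a)* → 10 states, 9 ε-transitions
  ((a ∪ c)a)*d → 12 states, 10 ε-transitions
  (((a ∪ c)a)*d)* → 14 states, 14 ε-transitions
  dc → 4 states, 1 ε-transition
  (dc)* → 6 states, 5 ε-transitions
  (((a ∪ c)a)*d)*(dc)* → 20 states, 20 ε-transitions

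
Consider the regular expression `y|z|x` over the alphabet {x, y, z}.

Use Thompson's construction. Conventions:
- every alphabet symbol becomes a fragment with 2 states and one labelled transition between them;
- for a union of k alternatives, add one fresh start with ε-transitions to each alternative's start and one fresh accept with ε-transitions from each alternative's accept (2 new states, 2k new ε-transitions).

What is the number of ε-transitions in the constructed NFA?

6

Building bottom-up:
Each of the 3 symbol leaves contributes 0 ε-transitions.
  y|z|x — 6 ε-transitions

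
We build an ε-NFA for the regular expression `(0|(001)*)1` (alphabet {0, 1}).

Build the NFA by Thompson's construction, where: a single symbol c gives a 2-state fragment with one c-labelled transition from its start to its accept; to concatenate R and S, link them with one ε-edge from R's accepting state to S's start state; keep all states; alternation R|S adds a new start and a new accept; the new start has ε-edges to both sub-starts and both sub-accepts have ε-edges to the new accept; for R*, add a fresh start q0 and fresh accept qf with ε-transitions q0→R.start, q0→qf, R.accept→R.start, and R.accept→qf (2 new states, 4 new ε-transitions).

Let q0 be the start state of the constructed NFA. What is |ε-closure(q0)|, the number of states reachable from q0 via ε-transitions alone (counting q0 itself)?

7

Work bottom-up. For each fragment F, track |ε-closure(F.start)| and whether F's accept lies in that closure (i.e. whether F accepts ε). A single-symbol fragment has closure size 1 and does not accept ε.
  001 : |ε-closure| equals the left operand's closure size = 1 (its accept is not ε-reachable, so the closure stops there)
  (001)* : new start has ε-edges to the inner start and to the new accept, so |ε-closure| = 2 + 1 = 3
  0|(001)* : |ε-closure| = 1 (new start) + (1 + 3) + 1 (new accept, since some branch ε-reaches its own accept) = 6
  (0|(001)*)1 : the left operand accepts ε, so the closure extends into the next operand (via the concat ε-link); |ε-closure| = 6 + 1 = 7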